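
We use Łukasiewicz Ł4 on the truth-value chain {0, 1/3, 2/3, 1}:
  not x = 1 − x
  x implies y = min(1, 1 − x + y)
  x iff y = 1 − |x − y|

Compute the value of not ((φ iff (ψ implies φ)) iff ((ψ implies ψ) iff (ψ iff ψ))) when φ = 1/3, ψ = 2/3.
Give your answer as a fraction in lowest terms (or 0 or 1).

ψ implies φ = 2/3 implies 1/3 = 2/3
φ iff (ψ implies φ) = 1/3 iff 2/3 = 2/3
ψ implies ψ = 2/3 implies 2/3 = 1
ψ iff ψ = 2/3 iff 2/3 = 1
(ψ implies ψ) iff (ψ iff ψ) = 1 iff 1 = 1
(φ iff (ψ implies φ)) iff ((ψ implies ψ) iff (ψ iff ψ)) = 2/3 iff 1 = 2/3
not ((φ iff (ψ implies φ)) iff ((ψ implies ψ) iff (ψ iff ψ))) = not 2/3 = 1/3

1/3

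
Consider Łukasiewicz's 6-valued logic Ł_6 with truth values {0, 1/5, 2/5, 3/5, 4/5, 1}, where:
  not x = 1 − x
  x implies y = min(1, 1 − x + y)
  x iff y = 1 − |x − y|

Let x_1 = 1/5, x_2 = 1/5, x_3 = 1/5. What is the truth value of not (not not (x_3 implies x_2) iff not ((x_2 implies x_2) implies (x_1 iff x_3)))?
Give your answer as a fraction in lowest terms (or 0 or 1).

1

x_3 implies x_2 = 1/5 implies 1/5 = 1
not (x_3 implies x_2) = not 1 = 0
not not (x_3 implies x_2) = not 0 = 1
x_2 implies x_2 = 1/5 implies 1/5 = 1
x_1 iff x_3 = 1/5 iff 1/5 = 1
(x_2 implies x_2) implies (x_1 iff x_3) = 1 implies 1 = 1
not ((x_2 implies x_2) implies (x_1 iff x_3)) = not 1 = 0
not not (x_3 implies x_2) iff not ((x_2 implies x_2) implies (x_1 iff x_3)) = 1 iff 0 = 0
not (not not (x_3 implies x_2) iff not ((x_2 implies x_2) implies (x_1 iff x_3))) = not 0 = 1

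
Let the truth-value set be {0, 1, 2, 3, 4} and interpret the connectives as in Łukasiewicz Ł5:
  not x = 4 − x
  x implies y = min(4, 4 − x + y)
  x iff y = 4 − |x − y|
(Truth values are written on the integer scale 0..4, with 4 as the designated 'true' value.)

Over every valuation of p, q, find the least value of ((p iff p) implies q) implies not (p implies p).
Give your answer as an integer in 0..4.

Take p = 0, q = 4:
p iff p = 0 iff 0 = 4
(p iff p) implies q = 4 implies 4 = 4
p implies p = 0 implies 0 = 4
not (p implies p) = not 4 = 0
((p iff p) implies q) implies not (p implies p) = 4 implies 0 = 0
No assignment yields a value below 0, so this is the minimum.

0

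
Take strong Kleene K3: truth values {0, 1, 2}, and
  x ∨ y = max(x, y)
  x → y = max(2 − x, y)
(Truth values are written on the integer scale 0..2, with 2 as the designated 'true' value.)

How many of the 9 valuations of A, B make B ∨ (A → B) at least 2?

5

A = 0, B = 0 ↦ 2  ≥
A = 0, B = 1 ↦ 2  ≥
A = 0, B = 2 ↦ 2  ≥
A = 1, B = 0 ↦ 1  <
A = 1, B = 1 ↦ 1  <
A = 1, B = 2 ↦ 2  ≥
A = 2, B = 0 ↦ 0  <
A = 2, B = 1 ↦ 1  <
A = 2, B = 2 ↦ 2  ≥
So 5 of the 9 assignments meet the threshold.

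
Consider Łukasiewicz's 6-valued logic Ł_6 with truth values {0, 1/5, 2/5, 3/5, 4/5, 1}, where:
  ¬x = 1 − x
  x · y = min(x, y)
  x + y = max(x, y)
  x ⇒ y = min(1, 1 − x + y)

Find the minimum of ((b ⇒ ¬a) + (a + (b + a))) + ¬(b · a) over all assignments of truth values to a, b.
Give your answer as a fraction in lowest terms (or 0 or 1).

4/5

Take a = 2/5, b = 4/5:
¬a = ¬2/5 = 3/5
b ⇒ ¬a = 4/5 ⇒ 3/5 = 4/5
b + a = 4/5 + 2/5 = 4/5
a + (b + a) = 2/5 + 4/5 = 4/5
(b ⇒ ¬a) + (a + (b + a)) = 4/5 + 4/5 = 4/5
b · a = 4/5 · 2/5 = 2/5
¬(b · a) = ¬2/5 = 3/5
((b ⇒ ¬a) + (a + (b + a))) + ¬(b · a) = 4/5 + 3/5 = 4/5
No assignment yields a value below 4/5, so this is the minimum.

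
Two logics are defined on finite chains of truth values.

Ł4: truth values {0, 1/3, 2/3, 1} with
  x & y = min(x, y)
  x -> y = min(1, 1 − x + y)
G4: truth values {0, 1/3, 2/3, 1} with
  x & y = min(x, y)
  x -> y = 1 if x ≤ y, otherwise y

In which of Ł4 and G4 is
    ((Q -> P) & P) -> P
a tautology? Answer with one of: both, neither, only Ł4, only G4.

In Ł4: every assignment gives 1 — tautology.
In G4: every assignment gives 1 — tautology.

both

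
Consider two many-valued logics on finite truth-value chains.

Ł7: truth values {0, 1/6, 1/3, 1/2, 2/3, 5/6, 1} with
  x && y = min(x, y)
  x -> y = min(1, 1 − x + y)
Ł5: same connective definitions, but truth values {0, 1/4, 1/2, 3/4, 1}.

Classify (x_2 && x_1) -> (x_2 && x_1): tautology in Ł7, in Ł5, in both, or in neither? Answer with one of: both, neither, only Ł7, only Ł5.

In Ł7: every assignment gives 1 — tautology.
In Ł5: every assignment gives 1 — tautology.

both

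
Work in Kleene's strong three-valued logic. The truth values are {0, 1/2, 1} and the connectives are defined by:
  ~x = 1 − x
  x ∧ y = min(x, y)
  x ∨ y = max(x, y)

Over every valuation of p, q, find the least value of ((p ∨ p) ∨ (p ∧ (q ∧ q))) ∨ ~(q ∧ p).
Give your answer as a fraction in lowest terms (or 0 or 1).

1/2

Take p = 1/2, q = 1/2:
p ∨ p = 1/2 ∨ 1/2 = 1/2
q ∧ q = 1/2 ∧ 1/2 = 1/2
p ∧ (q ∧ q) = 1/2 ∧ 1/2 = 1/2
(p ∨ p) ∨ (p ∧ (q ∧ q)) = 1/2 ∨ 1/2 = 1/2
q ∧ p = 1/2 ∧ 1/2 = 1/2
~(q ∧ p) = ~1/2 = 1/2
((p ∨ p) ∨ (p ∧ (q ∧ q))) ∨ ~(q ∧ p) = 1/2 ∨ 1/2 = 1/2
No assignment yields a value below 1/2, so this is the minimum.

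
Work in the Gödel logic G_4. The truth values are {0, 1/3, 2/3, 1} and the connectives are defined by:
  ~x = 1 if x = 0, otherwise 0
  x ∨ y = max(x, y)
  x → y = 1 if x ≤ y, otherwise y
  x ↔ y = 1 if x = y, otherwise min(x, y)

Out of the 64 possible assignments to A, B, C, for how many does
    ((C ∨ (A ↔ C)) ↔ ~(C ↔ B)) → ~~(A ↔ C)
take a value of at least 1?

58

value 1: 58 assignments (counts)
value 0: 6 assignments
So 58 of the 64 assignments meet the threshold.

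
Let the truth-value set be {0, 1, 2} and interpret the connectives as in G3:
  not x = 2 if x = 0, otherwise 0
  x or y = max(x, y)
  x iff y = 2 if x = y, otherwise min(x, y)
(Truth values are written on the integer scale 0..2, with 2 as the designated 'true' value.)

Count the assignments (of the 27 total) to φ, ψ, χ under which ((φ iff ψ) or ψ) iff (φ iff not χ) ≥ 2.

value 2: 9 assignments (counts)
value 1: 5 assignments
value 0: 13 assignments
So 9 of the 27 assignments meet the threshold.

9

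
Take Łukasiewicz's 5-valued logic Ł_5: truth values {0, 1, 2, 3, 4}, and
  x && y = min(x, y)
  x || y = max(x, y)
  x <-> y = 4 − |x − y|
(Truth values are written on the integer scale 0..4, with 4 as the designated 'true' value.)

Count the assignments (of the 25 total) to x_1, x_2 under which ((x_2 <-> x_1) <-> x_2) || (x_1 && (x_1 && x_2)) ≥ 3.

14

value 4: 7 assignments (counts)
value 3: 7 assignments (counts)
value 2: 6 assignments
value 1: 3 assignments
value 0: 2 assignments
So 14 of the 25 assignments meet the threshold.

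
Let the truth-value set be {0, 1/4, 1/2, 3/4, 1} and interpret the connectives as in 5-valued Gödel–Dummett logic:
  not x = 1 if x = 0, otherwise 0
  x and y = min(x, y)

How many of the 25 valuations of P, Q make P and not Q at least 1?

value 1: 1 assignment (counts)
value 3/4: 1 assignment
value 1/2: 1 assignment
value 1/4: 1 assignment
value 0: 21 assignments
So 1 of the 25 assignments meets the threshold.

1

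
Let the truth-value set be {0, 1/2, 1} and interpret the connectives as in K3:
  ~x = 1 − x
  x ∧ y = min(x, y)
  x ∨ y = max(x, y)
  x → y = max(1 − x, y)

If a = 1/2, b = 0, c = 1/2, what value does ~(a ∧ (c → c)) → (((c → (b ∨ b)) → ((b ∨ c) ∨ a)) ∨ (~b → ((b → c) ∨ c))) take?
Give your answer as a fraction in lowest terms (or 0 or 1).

1

c → c = 1/2 → 1/2 = 1/2
a ∧ (c → c) = 1/2 ∧ 1/2 = 1/2
~(a ∧ (c → c)) = ~1/2 = 1/2
b ∨ b = 0 ∨ 0 = 0
c → (b ∨ b) = 1/2 → 0 = 1/2
b ∨ c = 0 ∨ 1/2 = 1/2
(b ∨ c) ∨ a = 1/2 ∨ 1/2 = 1/2
(c → (b ∨ b)) → ((b ∨ c) ∨ a) = 1/2 → 1/2 = 1/2
~b = ~0 = 1
b → c = 0 → 1/2 = 1
(b → c) ∨ c = 1 ∨ 1/2 = 1
~b → ((b → c) ∨ c) = 1 → 1 = 1
((c → (b ∨ b)) → ((b ∨ c) ∨ a)) ∨ (~b → ((b → c) ∨ c)) = 1/2 ∨ 1 = 1
~(a ∧ (c → c)) → (((c → (b ∨ b)) → ((b ∨ c) ∨ a)) ∨ (~b → ((b → c) ∨ c))) = 1/2 → 1 = 1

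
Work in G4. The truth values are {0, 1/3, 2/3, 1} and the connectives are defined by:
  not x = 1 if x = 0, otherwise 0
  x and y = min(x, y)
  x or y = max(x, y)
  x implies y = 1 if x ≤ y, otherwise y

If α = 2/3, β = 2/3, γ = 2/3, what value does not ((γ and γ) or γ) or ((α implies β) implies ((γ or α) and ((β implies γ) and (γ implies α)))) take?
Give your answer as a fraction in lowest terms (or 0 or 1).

γ and γ = 2/3 and 2/3 = 2/3
(γ and γ) or γ = 2/3 or 2/3 = 2/3
not ((γ and γ) or γ) = not 2/3 = 0
α implies β = 2/3 implies 2/3 = 1
γ or α = 2/3 or 2/3 = 2/3
β implies γ = 2/3 implies 2/3 = 1
γ implies α = 2/3 implies 2/3 = 1
(β implies γ) and (γ implies α) = 1 and 1 = 1
(γ or α) and ((β implies γ) and (γ implies α)) = 2/3 and 1 = 2/3
(α implies β) implies ((γ or α) and ((β implies γ) and (γ implies α))) = 1 implies 2/3 = 2/3
not ((γ and γ) or γ) or ((α implies β) implies ((γ or α) and ((β implies γ) and (γ implies α)))) = 0 or 2/3 = 2/3

2/3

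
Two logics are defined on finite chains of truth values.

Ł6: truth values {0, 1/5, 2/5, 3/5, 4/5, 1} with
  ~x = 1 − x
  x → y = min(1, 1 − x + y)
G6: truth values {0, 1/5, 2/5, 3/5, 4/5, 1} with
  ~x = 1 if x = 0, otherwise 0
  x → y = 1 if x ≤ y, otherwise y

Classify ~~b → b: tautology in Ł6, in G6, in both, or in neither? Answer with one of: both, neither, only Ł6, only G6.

In Ł6: every assignment gives 1 — tautology.
In G6: at b = 1/5 the value is 1/5 — not a tautology.

only Ł6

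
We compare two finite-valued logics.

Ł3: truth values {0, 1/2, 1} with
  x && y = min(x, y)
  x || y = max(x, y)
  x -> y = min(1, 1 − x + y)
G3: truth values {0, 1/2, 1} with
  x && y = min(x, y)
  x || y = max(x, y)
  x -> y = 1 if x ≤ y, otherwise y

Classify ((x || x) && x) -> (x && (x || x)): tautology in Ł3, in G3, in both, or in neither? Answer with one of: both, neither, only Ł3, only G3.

both

In Ł3: every assignment gives 1 — tautology.
In G3: every assignment gives 1 — tautology.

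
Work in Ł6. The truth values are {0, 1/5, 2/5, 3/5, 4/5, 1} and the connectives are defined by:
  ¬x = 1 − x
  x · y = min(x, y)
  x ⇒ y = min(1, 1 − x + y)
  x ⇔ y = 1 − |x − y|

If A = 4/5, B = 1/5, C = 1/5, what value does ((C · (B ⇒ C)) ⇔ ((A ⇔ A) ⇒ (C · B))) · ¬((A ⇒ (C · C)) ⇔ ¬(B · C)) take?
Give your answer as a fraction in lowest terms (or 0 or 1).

B ⇒ C = 1/5 ⇒ 1/5 = 1
C · (B ⇒ C) = 1/5 · 1 = 1/5
A ⇔ A = 4/5 ⇔ 4/5 = 1
C · B = 1/5 · 1/5 = 1/5
(A ⇔ A) ⇒ (C · B) = 1 ⇒ 1/5 = 1/5
(C · (B ⇒ C)) ⇔ ((A ⇔ A) ⇒ (C · B)) = 1/5 ⇔ 1/5 = 1
C · C = 1/5 · 1/5 = 1/5
A ⇒ (C · C) = 4/5 ⇒ 1/5 = 2/5
B · C = 1/5 · 1/5 = 1/5
¬(B · C) = ¬1/5 = 4/5
(A ⇒ (C · C)) ⇔ ¬(B · C) = 2/5 ⇔ 4/5 = 3/5
¬((A ⇒ (C · C)) ⇔ ¬(B · C)) = ¬3/5 = 2/5
((C · (B ⇒ C)) ⇔ ((A ⇔ A) ⇒ (C · B))) · ¬((A ⇒ (C · C)) ⇔ ¬(B · C)) = 1 · 2/5 = 2/5

2/5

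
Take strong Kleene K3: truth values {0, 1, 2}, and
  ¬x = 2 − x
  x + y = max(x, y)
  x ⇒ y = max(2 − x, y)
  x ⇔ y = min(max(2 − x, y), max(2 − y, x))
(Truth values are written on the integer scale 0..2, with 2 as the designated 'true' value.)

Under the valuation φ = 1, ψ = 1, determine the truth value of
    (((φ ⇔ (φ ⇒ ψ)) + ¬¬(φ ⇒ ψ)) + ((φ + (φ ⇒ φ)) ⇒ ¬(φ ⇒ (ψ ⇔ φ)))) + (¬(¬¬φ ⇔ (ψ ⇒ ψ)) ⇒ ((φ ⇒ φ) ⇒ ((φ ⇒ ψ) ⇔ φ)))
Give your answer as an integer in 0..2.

φ ⇒ ψ = 1 ⇒ 1 = 1
φ ⇔ (φ ⇒ ψ) = 1 ⇔ 1 = 1
φ ⇒ ψ = 1 ⇒ 1 = 1
¬(φ ⇒ ψ) = ¬1 = 1
¬¬(φ ⇒ ψ) = ¬1 = 1
(φ ⇔ (φ ⇒ ψ)) + ¬¬(φ ⇒ ψ) = 1 + 1 = 1
φ ⇒ φ = 1 ⇒ 1 = 1
φ + (φ ⇒ φ) = 1 + 1 = 1
ψ ⇔ φ = 1 ⇔ 1 = 1
φ ⇒ (ψ ⇔ φ) = 1 ⇒ 1 = 1
¬(φ ⇒ (ψ ⇔ φ)) = ¬1 = 1
(φ + (φ ⇒ φ)) ⇒ ¬(φ ⇒ (ψ ⇔ φ)) = 1 ⇒ 1 = 1
((φ ⇔ (φ ⇒ ψ)) + ¬¬(φ ⇒ ψ)) + ((φ + (φ ⇒ φ)) ⇒ ¬(φ ⇒ (ψ ⇔ φ))) = 1 + 1 = 1
¬φ = ¬1 = 1
¬¬φ = ¬1 = 1
ψ ⇒ ψ = 1 ⇒ 1 = 1
¬¬φ ⇔ (ψ ⇒ ψ) = 1 ⇔ 1 = 1
¬(¬¬φ ⇔ (ψ ⇒ ψ)) = ¬1 = 1
φ ⇒ φ = 1 ⇒ 1 = 1
φ ⇒ ψ = 1 ⇒ 1 = 1
(φ ⇒ ψ) ⇔ φ = 1 ⇔ 1 = 1
(φ ⇒ φ) ⇒ ((φ ⇒ ψ) ⇔ φ) = 1 ⇒ 1 = 1
¬(¬¬φ ⇔ (ψ ⇒ ψ)) ⇒ ((φ ⇒ φ) ⇒ ((φ ⇒ ψ) ⇔ φ)) = 1 ⇒ 1 = 1
(((φ ⇔ (φ ⇒ ψ)) + ¬¬(φ ⇒ ψ)) + ((φ + (φ ⇒ φ)) ⇒ ¬(φ ⇒ (ψ ⇔ φ)))) + (¬(¬¬φ ⇔ (ψ ⇒ ψ)) ⇒ ((φ ⇒ φ) ⇒ ((φ ⇒ ψ) ⇔ φ))) = 1 + 1 = 1

1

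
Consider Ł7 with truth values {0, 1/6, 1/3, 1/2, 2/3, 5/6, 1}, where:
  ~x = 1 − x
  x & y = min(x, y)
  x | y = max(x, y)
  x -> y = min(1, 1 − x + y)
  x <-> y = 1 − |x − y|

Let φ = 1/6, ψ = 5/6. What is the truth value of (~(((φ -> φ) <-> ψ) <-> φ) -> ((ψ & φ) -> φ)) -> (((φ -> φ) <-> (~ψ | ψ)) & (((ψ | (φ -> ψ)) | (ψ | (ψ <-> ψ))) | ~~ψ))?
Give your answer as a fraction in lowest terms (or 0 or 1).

5/6

φ -> φ = 1/6 -> 1/6 = 1
(φ -> φ) <-> ψ = 1 <-> 5/6 = 5/6
((φ -> φ) <-> ψ) <-> φ = 5/6 <-> 1/6 = 1/3
~(((φ -> φ) <-> ψ) <-> φ) = ~1/3 = 2/3
ψ & φ = 5/6 & 1/6 = 1/6
(ψ & φ) -> φ = 1/6 -> 1/6 = 1
~(((φ -> φ) <-> ψ) <-> φ) -> ((ψ & φ) -> φ) = 2/3 -> 1 = 1
φ -> φ = 1/6 -> 1/6 = 1
~ψ = ~5/6 = 1/6
~ψ | ψ = 1/6 | 5/6 = 5/6
(φ -> φ) <-> (~ψ | ψ) = 1 <-> 5/6 = 5/6
φ -> ψ = 1/6 -> 5/6 = 1
ψ | (φ -> ψ) = 5/6 | 1 = 1
ψ <-> ψ = 5/6 <-> 5/6 = 1
ψ | (ψ <-> ψ) = 5/6 | 1 = 1
(ψ | (φ -> ψ)) | (ψ | (ψ <-> ψ)) = 1 | 1 = 1
~ψ = ~5/6 = 1/6
~~ψ = ~1/6 = 5/6
((ψ | (φ -> ψ)) | (ψ | (ψ <-> ψ))) | ~~ψ = 1 | 5/6 = 1
((φ -> φ) <-> (~ψ | ψ)) & (((ψ | (φ -> ψ)) | (ψ | (ψ <-> ψ))) | ~~ψ) = 5/6 & 1 = 5/6
(~(((φ -> φ) <-> ψ) <-> φ) -> ((ψ & φ) -> φ)) -> (((φ -> φ) <-> (~ψ | ψ)) & (((ψ | (φ -> ψ)) | (ψ | (ψ <-> ψ))) | ~~ψ)) = 1 -> 5/6 = 5/6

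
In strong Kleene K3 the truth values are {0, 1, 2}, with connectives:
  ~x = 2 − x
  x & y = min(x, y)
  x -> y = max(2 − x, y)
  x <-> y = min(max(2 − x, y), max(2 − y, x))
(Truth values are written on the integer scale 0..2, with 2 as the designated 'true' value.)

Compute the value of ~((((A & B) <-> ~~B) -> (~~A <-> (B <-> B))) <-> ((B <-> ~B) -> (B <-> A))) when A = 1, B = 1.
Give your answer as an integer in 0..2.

A & B = 1 & 1 = 1
~B = ~1 = 1
~~B = ~1 = 1
(A & B) <-> ~~B = 1 <-> 1 = 1
~A = ~1 = 1
~~A = ~1 = 1
B <-> B = 1 <-> 1 = 1
~~A <-> (B <-> B) = 1 <-> 1 = 1
((A & B) <-> ~~B) -> (~~A <-> (B <-> B)) = 1 -> 1 = 1
~B = ~1 = 1
B <-> ~B = 1 <-> 1 = 1
B <-> A = 1 <-> 1 = 1
(B <-> ~B) -> (B <-> A) = 1 -> 1 = 1
(((A & B) <-> ~~B) -> (~~A <-> (B <-> B))) <-> ((B <-> ~B) -> (B <-> A)) = 1 <-> 1 = 1
~((((A & B) <-> ~~B) -> (~~A <-> (B <-> B))) <-> ((B <-> ~B) -> (B <-> A))) = ~1 = 1

1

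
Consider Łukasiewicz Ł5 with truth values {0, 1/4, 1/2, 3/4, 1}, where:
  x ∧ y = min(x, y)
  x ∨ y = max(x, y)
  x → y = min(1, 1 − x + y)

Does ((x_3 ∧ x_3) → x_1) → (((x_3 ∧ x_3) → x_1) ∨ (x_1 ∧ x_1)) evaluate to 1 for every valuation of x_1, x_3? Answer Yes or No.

Yes

At x_1 = 1/2, x_3 = 1/2, for instance:
x_3 ∧ x_3 = 1/2 ∧ 1/2 = 1/2
(x_3 ∧ x_3) → x_1 = 1/2 → 1/2 = 1
x_1 ∧ x_1 = 1/2 ∧ 1/2 = 1/2
((x_3 ∧ x_3) → x_1) ∨ (x_1 ∧ x_1) = 1 ∨ 1/2 = 1
((x_3 ∧ x_3) → x_1) → (((x_3 ∧ x_3) → x_1) ∨ (x_1 ∧ x_1)) = 1 → 1 = 1
and checking the remaining 24 assignments likewise gives ≥ 1 in every case.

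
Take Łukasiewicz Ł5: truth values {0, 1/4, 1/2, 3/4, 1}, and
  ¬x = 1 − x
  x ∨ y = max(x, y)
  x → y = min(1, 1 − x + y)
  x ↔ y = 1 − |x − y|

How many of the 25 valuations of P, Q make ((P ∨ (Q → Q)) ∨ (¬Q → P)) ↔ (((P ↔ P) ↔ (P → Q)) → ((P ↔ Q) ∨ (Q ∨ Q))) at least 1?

value 1: 19 assignments (counts)
value 3/4: 5 assignments
value 1/2: 1 assignment
So 19 of the 25 assignments meet the threshold.

19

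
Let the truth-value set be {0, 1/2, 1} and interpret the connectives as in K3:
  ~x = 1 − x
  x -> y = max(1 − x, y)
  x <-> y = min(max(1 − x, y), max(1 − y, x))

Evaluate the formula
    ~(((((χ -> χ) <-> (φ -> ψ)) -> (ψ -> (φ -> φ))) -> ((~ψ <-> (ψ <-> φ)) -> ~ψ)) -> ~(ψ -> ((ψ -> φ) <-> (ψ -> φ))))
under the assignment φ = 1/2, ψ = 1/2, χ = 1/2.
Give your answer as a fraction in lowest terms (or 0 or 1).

χ -> χ = 1/2 -> 1/2 = 1/2
φ -> ψ = 1/2 -> 1/2 = 1/2
(χ -> χ) <-> (φ -> ψ) = 1/2 <-> 1/2 = 1/2
φ -> φ = 1/2 -> 1/2 = 1/2
ψ -> (φ -> φ) = 1/2 -> 1/2 = 1/2
((χ -> χ) <-> (φ -> ψ)) -> (ψ -> (φ -> φ)) = 1/2 -> 1/2 = 1/2
~ψ = ~1/2 = 1/2
ψ <-> φ = 1/2 <-> 1/2 = 1/2
~ψ <-> (ψ <-> φ) = 1/2 <-> 1/2 = 1/2
~ψ = ~1/2 = 1/2
(~ψ <-> (ψ <-> φ)) -> ~ψ = 1/2 -> 1/2 = 1/2
(((χ -> χ) <-> (φ -> ψ)) -> (ψ -> (φ -> φ))) -> ((~ψ <-> (ψ <-> φ)) -> ~ψ) = 1/2 -> 1/2 = 1/2
ψ -> φ = 1/2 -> 1/2 = 1/2
ψ -> φ = 1/2 -> 1/2 = 1/2
(ψ -> φ) <-> (ψ -> φ) = 1/2 <-> 1/2 = 1/2
ψ -> ((ψ -> φ) <-> (ψ -> φ)) = 1/2 -> 1/2 = 1/2
~(ψ -> ((ψ -> φ) <-> (ψ -> φ))) = ~1/2 = 1/2
((((χ -> χ) <-> (φ -> ψ)) -> (ψ -> (φ -> φ))) -> ((~ψ <-> (ψ <-> φ)) -> ~ψ)) -> ~(ψ -> ((ψ -> φ) <-> (ψ -> φ))) = 1/2 -> 1/2 = 1/2
~(((((χ -> χ) <-> (φ -> ψ)) -> (ψ -> (φ -> φ))) -> ((~ψ <-> (ψ <-> φ)) -> ~ψ)) -> ~(ψ -> ((ψ -> φ) <-> (ψ -> φ)))) = ~1/2 = 1/2

1/2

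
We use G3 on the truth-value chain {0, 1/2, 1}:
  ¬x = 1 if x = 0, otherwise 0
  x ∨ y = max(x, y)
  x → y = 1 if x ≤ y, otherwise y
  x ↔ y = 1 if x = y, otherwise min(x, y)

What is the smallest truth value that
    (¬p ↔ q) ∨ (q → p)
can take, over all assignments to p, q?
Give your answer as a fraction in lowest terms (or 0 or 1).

1/2

Take p = 0, q = 1/2:
¬p = ¬0 = 1
¬p ↔ q = 1 ↔ 1/2 = 1/2
q → p = 1/2 → 0 = 0
(¬p ↔ q) ∨ (q → p) = 1/2 ∨ 0 = 1/2
No assignment yields a value below 1/2, so this is the minimum.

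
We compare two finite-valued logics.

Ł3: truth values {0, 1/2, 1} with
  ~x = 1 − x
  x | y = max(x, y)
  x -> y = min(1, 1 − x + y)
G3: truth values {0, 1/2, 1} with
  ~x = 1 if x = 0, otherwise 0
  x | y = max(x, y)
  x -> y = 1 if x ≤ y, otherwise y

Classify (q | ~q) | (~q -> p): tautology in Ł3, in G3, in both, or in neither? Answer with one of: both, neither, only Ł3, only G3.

In Ł3: at p = 0, q = 1/2 the value is 1/2 — not a tautology.
In G3: every assignment gives 1 — tautology.

only G3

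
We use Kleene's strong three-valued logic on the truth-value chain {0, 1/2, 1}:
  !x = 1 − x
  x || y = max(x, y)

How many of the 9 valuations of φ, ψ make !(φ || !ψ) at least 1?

φ = 0, ψ = 0 ↦ 0  <
φ = 0, ψ = 1/2 ↦ 1/2  <
φ = 0, ψ = 1 ↦ 1  ≥
φ = 1/2, ψ = 0 ↦ 0  <
φ = 1/2, ψ = 1/2 ↦ 1/2  <
φ = 1/2, ψ = 1 ↦ 1/2  <
φ = 1, ψ = 0 ↦ 0  <
φ = 1, ψ = 1/2 ↦ 0  <
φ = 1, ψ = 1 ↦ 0  <
So 1 of the 9 assignments meets the threshold.

1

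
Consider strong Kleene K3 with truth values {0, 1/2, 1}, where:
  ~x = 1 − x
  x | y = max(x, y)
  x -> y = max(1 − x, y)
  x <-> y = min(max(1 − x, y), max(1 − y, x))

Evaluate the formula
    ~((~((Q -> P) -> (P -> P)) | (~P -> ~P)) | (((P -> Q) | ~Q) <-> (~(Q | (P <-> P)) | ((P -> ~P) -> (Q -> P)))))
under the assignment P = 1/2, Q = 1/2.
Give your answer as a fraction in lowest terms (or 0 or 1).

Q -> P = 1/2 -> 1/2 = 1/2
P -> P = 1/2 -> 1/2 = 1/2
(Q -> P) -> (P -> P) = 1/2 -> 1/2 = 1/2
~((Q -> P) -> (P -> P)) = ~1/2 = 1/2
~P = ~1/2 = 1/2
~P = ~1/2 = 1/2
~P -> ~P = 1/2 -> 1/2 = 1/2
~((Q -> P) -> (P -> P)) | (~P -> ~P) = 1/2 | 1/2 = 1/2
P -> Q = 1/2 -> 1/2 = 1/2
~Q = ~1/2 = 1/2
(P -> Q) | ~Q = 1/2 | 1/2 = 1/2
P <-> P = 1/2 <-> 1/2 = 1/2
Q | (P <-> P) = 1/2 | 1/2 = 1/2
~(Q | (P <-> P)) = ~1/2 = 1/2
~P = ~1/2 = 1/2
P -> ~P = 1/2 -> 1/2 = 1/2
Q -> P = 1/2 -> 1/2 = 1/2
(P -> ~P) -> (Q -> P) = 1/2 -> 1/2 = 1/2
~(Q | (P <-> P)) | ((P -> ~P) -> (Q -> P)) = 1/2 | 1/2 = 1/2
((P -> Q) | ~Q) <-> (~(Q | (P <-> P)) | ((P -> ~P) -> (Q -> P))) = 1/2 <-> 1/2 = 1/2
(~((Q -> P) -> (P -> P)) | (~P -> ~P)) | (((P -> Q) | ~Q) <-> (~(Q | (P <-> P)) | ((P -> ~P) -> (Q -> P)))) = 1/2 | 1/2 = 1/2
~((~((Q -> P) -> (P -> P)) | (~P -> ~P)) | (((P -> Q) | ~Q) <-> (~(Q | (P <-> P)) | ((P -> ~P) -> (Q -> P))))) = ~1/2 = 1/2

1/2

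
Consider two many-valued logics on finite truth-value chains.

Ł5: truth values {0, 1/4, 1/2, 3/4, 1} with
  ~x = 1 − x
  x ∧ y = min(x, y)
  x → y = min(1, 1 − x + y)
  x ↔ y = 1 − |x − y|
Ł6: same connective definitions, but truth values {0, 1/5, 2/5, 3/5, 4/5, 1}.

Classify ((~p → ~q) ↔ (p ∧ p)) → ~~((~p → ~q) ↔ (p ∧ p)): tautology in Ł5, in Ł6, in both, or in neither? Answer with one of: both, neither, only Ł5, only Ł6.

In Ł5: every assignment gives 1 — tautology.
In Ł6: every assignment gives 1 — tautology.

both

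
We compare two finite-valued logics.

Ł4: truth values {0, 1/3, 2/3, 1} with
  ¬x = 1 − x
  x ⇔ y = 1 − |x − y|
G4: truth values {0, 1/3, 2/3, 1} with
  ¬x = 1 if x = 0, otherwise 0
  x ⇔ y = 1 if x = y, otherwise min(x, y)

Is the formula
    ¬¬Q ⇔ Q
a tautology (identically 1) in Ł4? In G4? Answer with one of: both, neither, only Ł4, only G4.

In Ł4: every assignment gives 1 — tautology.
In G4: at Q = 1/3 the value is 1/3 — not a tautology.

only Ł4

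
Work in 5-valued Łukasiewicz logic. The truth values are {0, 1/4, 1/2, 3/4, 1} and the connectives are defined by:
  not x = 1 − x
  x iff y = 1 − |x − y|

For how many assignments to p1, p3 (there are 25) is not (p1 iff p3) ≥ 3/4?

value 1: 2 assignments (counts)
value 3/4: 4 assignments (counts)
value 1/2: 6 assignments
value 1/4: 8 assignments
value 0: 5 assignments
So 6 of the 25 assignments meet the threshold.

6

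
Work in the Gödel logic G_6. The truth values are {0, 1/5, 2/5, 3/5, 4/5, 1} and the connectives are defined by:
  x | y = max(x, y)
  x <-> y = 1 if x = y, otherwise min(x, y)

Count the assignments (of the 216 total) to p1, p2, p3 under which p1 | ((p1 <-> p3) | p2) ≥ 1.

value 1: 91 assignments (counts)
value 4/5: 45 assignments
value 3/5: 35 assignments
value 2/5: 25 assignments
value 1/5: 15 assignments
value 0: 5 assignments
So 91 of the 216 assignments meet the threshold.

91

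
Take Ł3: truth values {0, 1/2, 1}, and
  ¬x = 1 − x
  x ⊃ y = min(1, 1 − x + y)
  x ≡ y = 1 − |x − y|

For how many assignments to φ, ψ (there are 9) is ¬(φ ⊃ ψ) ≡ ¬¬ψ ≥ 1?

φ = 0, ψ = 0 ↦ 1  ≥
φ = 0, ψ = 1/2 ↦ 1/2  <
φ = 0, ψ = 1 ↦ 0  <
φ = 1/2, ψ = 0 ↦ 1/2  <
φ = 1/2, ψ = 1/2 ↦ 1/2  <
φ = 1/2, ψ = 1 ↦ 0  <
φ = 1, ψ = 0 ↦ 0  <
φ = 1, ψ = 1/2 ↦ 1  ≥
φ = 1, ψ = 1 ↦ 0  <
So 2 of the 9 assignments meet the threshold.

2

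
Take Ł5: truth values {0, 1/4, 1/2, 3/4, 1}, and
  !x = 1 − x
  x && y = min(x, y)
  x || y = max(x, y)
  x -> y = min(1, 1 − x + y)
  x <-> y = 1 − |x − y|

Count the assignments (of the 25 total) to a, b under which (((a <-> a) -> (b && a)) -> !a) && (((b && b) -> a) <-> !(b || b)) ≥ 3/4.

value 1: 9 assignments (counts)
value 3/4: 7 assignments (counts)
value 1/2: 5 assignments
value 1/4: 3 assignments
value 0: 1 assignment
So 16 of the 25 assignments meet the threshold.

16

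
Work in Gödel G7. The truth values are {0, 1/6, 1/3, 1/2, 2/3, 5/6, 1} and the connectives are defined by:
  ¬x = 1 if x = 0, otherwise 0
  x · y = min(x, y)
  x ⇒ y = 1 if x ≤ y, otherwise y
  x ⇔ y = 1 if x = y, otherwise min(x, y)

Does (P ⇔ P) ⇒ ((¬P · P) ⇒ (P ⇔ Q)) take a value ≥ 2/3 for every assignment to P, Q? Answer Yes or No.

At P = 2/3, Q = 5/6, for instance:
P ⇔ P = 2/3 ⇔ 2/3 = 1
¬P = ¬2/3 = 0
¬P · P = 0 · 2/3 = 0
P ⇔ Q = 2/3 ⇔ 5/6 = 2/3
(¬P · P) ⇒ (P ⇔ Q) = 0 ⇒ 2/3 = 1
(P ⇔ P) ⇒ ((¬P · P) ⇒ (P ⇔ Q)) = 1 ⇒ 1 = 1
and checking the remaining 48 assignments likewise gives ≥ 2/3 in every case.

Yes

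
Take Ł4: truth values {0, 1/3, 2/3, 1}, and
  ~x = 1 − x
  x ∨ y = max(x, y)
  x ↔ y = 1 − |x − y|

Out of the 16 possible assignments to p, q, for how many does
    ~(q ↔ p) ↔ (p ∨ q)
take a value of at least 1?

7

p = 0, q = 0 ↦ 1  ≥
p = 0, q = 1/3 ↦ 1  ≥
p = 0, q = 2/3 ↦ 1  ≥
p = 0, q = 1 ↦ 1  ≥
p = 1/3, q = 0 ↦ 1  ≥
p = 1/3, q = 1/3 ↦ 2/3  <
p = 1/3, q = 2/3 ↦ 2/3  <
p = 1/3, q = 1 ↦ 2/3  <
p = 2/3, q = 0 ↦ 1  ≥
p = 2/3, q = 1/3 ↦ 2/3  <
p = 2/3, q = 2/3 ↦ 1/3  <
p = 2/3, q = 1 ↦ 1/3  <
p = 1, q = 0 ↦ 1  ≥
p = 1, q = 1/3 ↦ 2/3  <
p = 1, q = 2/3 ↦ 1/3  <
p = 1, q = 1 ↦ 0  <
So 7 of the 16 assignments meet the threshold.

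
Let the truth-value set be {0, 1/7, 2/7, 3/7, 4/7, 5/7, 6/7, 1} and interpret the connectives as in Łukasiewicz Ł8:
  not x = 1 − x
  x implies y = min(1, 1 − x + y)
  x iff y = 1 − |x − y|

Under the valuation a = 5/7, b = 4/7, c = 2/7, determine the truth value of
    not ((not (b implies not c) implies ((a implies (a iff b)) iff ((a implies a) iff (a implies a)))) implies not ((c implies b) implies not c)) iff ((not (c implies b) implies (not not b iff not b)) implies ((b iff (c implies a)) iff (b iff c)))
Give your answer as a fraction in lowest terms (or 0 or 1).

6/7

not c = not 2/7 = 5/7
b implies not c = 4/7 implies 5/7 = 1
not (b implies not c) = not 1 = 0
a iff b = 5/7 iff 4/7 = 6/7
a implies (a iff b) = 5/7 implies 6/7 = 1
a implies a = 5/7 implies 5/7 = 1
a implies a = 5/7 implies 5/7 = 1
(a implies a) iff (a implies a) = 1 iff 1 = 1
(a implies (a iff b)) iff ((a implies a) iff (a implies a)) = 1 iff 1 = 1
not (b implies not c) implies ((a implies (a iff b)) iff ((a implies a) iff (a implies a))) = 0 implies 1 = 1
c implies b = 2/7 implies 4/7 = 1
not c = not 2/7 = 5/7
(c implies b) implies not c = 1 implies 5/7 = 5/7
not ((c implies b) implies not c) = not 5/7 = 2/7
(not (b implies not c) implies ((a implies (a iff b)) iff ((a implies a) iff (a implies a)))) implies not ((c implies b) implies not c) = 1 implies 2/7 = 2/7
not ((not (b implies not c) implies ((a implies (a iff b)) iff ((a implies a) iff (a implies a)))) implies not ((c implies b) implies not c)) = not 2/7 = 5/7
c implies b = 2/7 implies 4/7 = 1
not (c implies b) = not 1 = 0
not b = not 4/7 = 3/7
not not b = not 3/7 = 4/7
not b = not 4/7 = 3/7
not not b iff not b = 4/7 iff 3/7 = 6/7
not (c implies b) implies (not not b iff not b) = 0 implies 6/7 = 1
c implies a = 2/7 implies 5/7 = 1
b iff (c implies a) = 4/7 iff 1 = 4/7
b iff c = 4/7 iff 2/7 = 5/7
(b iff (c implies a)) iff (b iff c) = 4/7 iff 5/7 = 6/7
(not (c implies b) implies (not not b iff not b)) implies ((b iff (c implies a)) iff (b iff c)) = 1 implies 6/7 = 6/7
not ((not (b implies not c) implies ((a implies (a iff b)) iff ((a implies a) iff (a implies a)))) implies not ((c implies b) implies not c)) iff ((not (c implies b) implies (not not b iff not b)) implies ((b iff (c implies a)) iff (b iff c))) = 5/7 iff 6/7 = 6/7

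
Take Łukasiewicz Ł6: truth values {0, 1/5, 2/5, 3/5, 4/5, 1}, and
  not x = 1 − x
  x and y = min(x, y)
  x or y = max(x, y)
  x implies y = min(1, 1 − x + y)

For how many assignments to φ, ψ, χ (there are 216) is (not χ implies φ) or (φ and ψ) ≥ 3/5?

180

value 1: 126 assignments (counts)
value 4/5: 30 assignments (counts)
value 3/5: 24 assignments (counts)
value 2/5: 18 assignments
value 1/5: 12 assignments
value 0: 6 assignments
So 180 of the 216 assignments meet the threshold.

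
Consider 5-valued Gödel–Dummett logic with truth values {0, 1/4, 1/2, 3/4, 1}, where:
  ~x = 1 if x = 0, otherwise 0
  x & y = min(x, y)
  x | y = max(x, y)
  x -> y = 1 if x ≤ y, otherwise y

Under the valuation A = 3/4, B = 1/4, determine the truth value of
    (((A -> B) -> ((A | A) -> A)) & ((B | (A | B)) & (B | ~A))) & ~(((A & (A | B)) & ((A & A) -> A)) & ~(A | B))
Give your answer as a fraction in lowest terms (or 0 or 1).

A -> B = 3/4 -> 1/4 = 1/4
A | A = 3/4 | 3/4 = 3/4
(A | A) -> A = 3/4 -> 3/4 = 1
(A -> B) -> ((A | A) -> A) = 1/4 -> 1 = 1
A | B = 3/4 | 1/4 = 3/4
B | (A | B) = 1/4 | 3/4 = 3/4
~A = ~3/4 = 0
B | ~A = 1/4 | 0 = 1/4
(B | (A | B)) & (B | ~A) = 3/4 & 1/4 = 1/4
((A -> B) -> ((A | A) -> A)) & ((B | (A | B)) & (B | ~A)) = 1 & 1/4 = 1/4
A | B = 3/4 | 1/4 = 3/4
A & (A | B) = 3/4 & 3/4 = 3/4
A & A = 3/4 & 3/4 = 3/4
(A & A) -> A = 3/4 -> 3/4 = 1
(A & (A | B)) & ((A & A) -> A) = 3/4 & 1 = 3/4
A | B = 3/4 | 1/4 = 3/4
~(A | B) = ~3/4 = 0
((A & (A | B)) & ((A & A) -> A)) & ~(A | B) = 3/4 & 0 = 0
~(((A & (A | B)) & ((A & A) -> A)) & ~(A | B)) = ~0 = 1
(((A -> B) -> ((A | A) -> A)) & ((B | (A | B)) & (B | ~A))) & ~(((A & (A | B)) & ((A & A) -> A)) & ~(A | B)) = 1/4 & 1 = 1/4

1/4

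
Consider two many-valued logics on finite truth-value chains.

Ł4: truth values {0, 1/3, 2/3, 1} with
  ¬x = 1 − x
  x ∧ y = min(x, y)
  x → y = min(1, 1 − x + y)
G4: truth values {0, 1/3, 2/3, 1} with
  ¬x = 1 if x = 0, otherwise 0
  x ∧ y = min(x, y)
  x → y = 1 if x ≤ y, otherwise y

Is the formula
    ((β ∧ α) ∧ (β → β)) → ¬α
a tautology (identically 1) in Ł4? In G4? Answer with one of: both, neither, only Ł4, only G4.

In Ł4: at α = 2/3, β = 2/3 the value is 2/3 — not a tautology.
In G4: at α = 1/3, β = 1/3 the value is 0 — not a tautology.

neither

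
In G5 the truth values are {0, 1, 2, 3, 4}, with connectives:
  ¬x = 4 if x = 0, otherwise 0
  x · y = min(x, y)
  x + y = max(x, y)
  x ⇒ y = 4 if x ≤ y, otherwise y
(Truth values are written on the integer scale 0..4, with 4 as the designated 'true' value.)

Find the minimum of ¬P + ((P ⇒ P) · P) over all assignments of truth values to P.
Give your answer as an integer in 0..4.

Take P = 1:
¬P = ¬1 = 0
P ⇒ P = 1 ⇒ 1 = 4
(P ⇒ P) · P = 4 · 1 = 1
¬P + ((P ⇒ P) · P) = 0 + 1 = 1
No assignment yields a value below 1, so this is the minimum.

1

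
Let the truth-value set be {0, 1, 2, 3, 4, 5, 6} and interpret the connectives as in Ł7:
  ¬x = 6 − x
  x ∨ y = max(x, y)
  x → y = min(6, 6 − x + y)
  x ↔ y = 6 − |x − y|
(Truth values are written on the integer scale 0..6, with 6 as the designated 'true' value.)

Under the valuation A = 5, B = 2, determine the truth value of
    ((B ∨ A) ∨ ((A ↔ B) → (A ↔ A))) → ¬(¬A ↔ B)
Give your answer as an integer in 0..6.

1

B ∨ A = 2 ∨ 5 = 5
A ↔ B = 5 ↔ 2 = 3
A ↔ A = 5 ↔ 5 = 6
(A ↔ B) → (A ↔ A) = 3 → 6 = 6
(B ∨ A) ∨ ((A ↔ B) → (A ↔ A)) = 5 ∨ 6 = 6
¬A = ¬5 = 1
¬A ↔ B = 1 ↔ 2 = 5
¬(¬A ↔ B) = ¬5 = 1
((B ∨ A) ∨ ((A ↔ B) → (A ↔ A))) → ¬(¬A ↔ B) = 6 → 1 = 1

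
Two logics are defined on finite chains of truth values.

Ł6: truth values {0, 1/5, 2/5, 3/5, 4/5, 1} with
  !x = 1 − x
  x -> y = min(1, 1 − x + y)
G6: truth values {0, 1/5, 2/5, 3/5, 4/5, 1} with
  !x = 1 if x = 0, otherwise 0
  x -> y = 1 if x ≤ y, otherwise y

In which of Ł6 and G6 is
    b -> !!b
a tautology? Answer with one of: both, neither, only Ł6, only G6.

In Ł6: every assignment gives 1 — tautology.
In G6: every assignment gives 1 — tautology.

both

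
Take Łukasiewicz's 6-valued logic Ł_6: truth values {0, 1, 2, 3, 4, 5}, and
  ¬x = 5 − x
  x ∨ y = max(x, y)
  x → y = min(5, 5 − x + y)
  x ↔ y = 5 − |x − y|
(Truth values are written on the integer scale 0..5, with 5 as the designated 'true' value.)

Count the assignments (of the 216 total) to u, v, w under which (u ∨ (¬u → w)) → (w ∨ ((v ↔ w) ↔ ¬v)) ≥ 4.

value 5: 131 assignments (counts)
value 4: 54 assignments (counts)
value 3: 31 assignments
So 185 of the 216 assignments meet the threshold.

185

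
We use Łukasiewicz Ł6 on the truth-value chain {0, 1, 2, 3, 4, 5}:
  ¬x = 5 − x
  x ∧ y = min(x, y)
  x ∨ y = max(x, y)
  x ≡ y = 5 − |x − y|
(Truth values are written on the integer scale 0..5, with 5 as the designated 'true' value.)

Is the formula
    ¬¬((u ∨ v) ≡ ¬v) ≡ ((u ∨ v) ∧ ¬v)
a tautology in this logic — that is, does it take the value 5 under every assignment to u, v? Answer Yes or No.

Counterexample: take u = 0, v = 1.
u ∨ v = 0 ∨ 1 = 1
¬v = ¬1 = 4
(u ∨ v) ≡ ¬v = 1 ≡ 4 = 2
¬((u ∨ v) ≡ ¬v) = ¬2 = 3
¬¬((u ∨ v) ≡ ¬v) = ¬3 = 2
u ∨ v = 0 ∨ 1 = 1
¬v = ¬1 = 4
(u ∨ v) ∧ ¬v = 1 ∧ 4 = 1
¬¬((u ∨ v) ≡ ¬v) ≡ ((u ∨ v) ∧ ¬v) = 2 ≡ 1 = 4
This gives 4 ≠ 5.

No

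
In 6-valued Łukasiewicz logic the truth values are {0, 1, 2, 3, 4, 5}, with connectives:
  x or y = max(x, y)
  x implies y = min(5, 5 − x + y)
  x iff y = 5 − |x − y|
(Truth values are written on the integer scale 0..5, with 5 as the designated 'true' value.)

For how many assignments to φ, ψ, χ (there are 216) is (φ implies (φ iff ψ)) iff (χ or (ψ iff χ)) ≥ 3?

167

value 5: 56 assignments (counts)
value 4: 70 assignments (counts)
value 3: 41 assignments (counts)
value 2: 26 assignments
value 1: 15 assignments
value 0: 8 assignments
So 167 of the 216 assignments meet the threshold.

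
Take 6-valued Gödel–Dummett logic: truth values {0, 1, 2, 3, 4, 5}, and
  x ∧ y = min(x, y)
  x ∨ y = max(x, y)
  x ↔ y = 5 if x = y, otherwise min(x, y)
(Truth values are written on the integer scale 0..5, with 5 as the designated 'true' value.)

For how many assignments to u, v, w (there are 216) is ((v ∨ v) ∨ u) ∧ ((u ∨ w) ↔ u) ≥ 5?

51

value 5: 51 assignments (counts)
value 4: 41 assignments
value 3: 34 assignments
value 2: 30 assignments
value 1: 29 assignments
value 0: 31 assignments
So 51 of the 216 assignments meet the threshold.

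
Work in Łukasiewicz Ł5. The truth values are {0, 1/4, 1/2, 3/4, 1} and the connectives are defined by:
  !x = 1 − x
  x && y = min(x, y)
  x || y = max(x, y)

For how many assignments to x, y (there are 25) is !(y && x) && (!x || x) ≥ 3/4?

14

value 1: 6 assignments (counts)
value 3/4: 8 assignments (counts)
value 1/2: 7 assignments
value 1/4: 3 assignments
value 0: 1 assignment
So 14 of the 25 assignments meet the threshold.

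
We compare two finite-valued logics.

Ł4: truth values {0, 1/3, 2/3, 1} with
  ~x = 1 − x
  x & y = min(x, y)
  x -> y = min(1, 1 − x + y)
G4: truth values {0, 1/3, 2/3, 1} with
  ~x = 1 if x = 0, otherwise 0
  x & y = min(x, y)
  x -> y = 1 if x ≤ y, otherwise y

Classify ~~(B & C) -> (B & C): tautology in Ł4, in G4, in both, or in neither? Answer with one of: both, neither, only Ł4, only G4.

In Ł4: every assignment gives 1 — tautology.
In G4: at B = 1/3, C = 1/3 the value is 1/3 — not a tautology.

only Ł4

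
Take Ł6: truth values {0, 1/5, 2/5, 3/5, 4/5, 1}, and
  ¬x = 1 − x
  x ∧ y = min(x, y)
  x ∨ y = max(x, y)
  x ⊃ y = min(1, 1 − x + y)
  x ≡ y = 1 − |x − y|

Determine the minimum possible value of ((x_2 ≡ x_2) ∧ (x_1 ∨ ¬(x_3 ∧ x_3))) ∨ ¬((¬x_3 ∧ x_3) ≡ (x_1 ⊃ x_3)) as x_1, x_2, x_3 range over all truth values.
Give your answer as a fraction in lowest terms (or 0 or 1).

Take x_1 = 0, x_2 = 0, x_3 = 2/5:
x_2 ≡ x_2 = 0 ≡ 0 = 1
x_3 ∧ x_3 = 2/5 ∧ 2/5 = 2/5
¬(x_3 ∧ x_3) = ¬2/5 = 3/5
x_1 ∨ ¬(x_3 ∧ x_3) = 0 ∨ 3/5 = 3/5
(x_2 ≡ x_2) ∧ (x_1 ∨ ¬(x_3 ∧ x_3)) = 1 ∧ 3/5 = 3/5
¬x_3 = ¬2/5 = 3/5
¬x_3 ∧ x_3 = 3/5 ∧ 2/5 = 2/5
x_1 ⊃ x_3 = 0 ⊃ 2/5 = 1
(¬x_3 ∧ x_3) ≡ (x_1 ⊃ x_3) = 2/5 ≡ 1 = 2/5
¬((¬x_3 ∧ x_3) ≡ (x_1 ⊃ x_3)) = ¬2/5 = 3/5
((x_2 ≡ x_2) ∧ (x_1 ∨ ¬(x_3 ∧ x_3))) ∨ ¬((¬x_3 ∧ x_3) ≡ (x_1 ⊃ x_3)) = 3/5 ∨ 3/5 = 3/5
No assignment yields a value below 3/5, so this is the minimum.

3/5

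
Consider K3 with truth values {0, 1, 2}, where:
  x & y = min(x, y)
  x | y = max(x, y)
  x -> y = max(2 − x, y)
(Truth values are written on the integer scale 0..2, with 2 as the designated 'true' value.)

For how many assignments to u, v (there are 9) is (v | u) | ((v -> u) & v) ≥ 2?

u = 0, v = 0 ↦ 0  <
u = 0, v = 1 ↦ 1  <
u = 0, v = 2 ↦ 2  ≥
u = 1, v = 0 ↦ 1  <
u = 1, v = 1 ↦ 1  <
u = 1, v = 2 ↦ 2  ≥
u = 2, v = 0 ↦ 2  ≥
u = 2, v = 1 ↦ 2  ≥
u = 2, v = 2 ↦ 2  ≥
So 5 of the 9 assignments meet the threshold.

5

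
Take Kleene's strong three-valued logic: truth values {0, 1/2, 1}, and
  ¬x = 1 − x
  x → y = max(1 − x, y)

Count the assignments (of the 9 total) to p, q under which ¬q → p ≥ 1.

p = 0, q = 0 ↦ 0  <
p = 0, q = 1/2 ↦ 1/2  <
p = 0, q = 1 ↦ 1  ≥
p = 1/2, q = 0 ↦ 1/2  <
p = 1/2, q = 1/2 ↦ 1/2  <
p = 1/2, q = 1 ↦ 1  ≥
p = 1, q = 0 ↦ 1  ≥
p = 1, q = 1/2 ↦ 1  ≥
p = 1, q = 1 ↦ 1  ≥
So 5 of the 9 assignments meet the threshold.

5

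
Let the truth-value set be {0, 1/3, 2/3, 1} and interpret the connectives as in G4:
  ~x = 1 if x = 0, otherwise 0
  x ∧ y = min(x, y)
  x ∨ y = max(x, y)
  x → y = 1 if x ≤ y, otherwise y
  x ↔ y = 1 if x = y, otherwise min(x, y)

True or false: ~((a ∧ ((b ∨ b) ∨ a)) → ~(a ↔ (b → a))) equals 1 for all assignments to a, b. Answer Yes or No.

Counterexample: take a = 0, b = 0.
b ∨ b = 0 ∨ 0 = 0
(b ∨ b) ∨ a = 0 ∨ 0 = 0
a ∧ ((b ∨ b) ∨ a) = 0 ∧ 0 = 0
b → a = 0 → 0 = 1
a ↔ (b → a) = 0 ↔ 1 = 0
~(a ↔ (b → a)) = ~0 = 1
(a ∧ ((b ∨ b) ∨ a)) → ~(a ↔ (b → a)) = 0 → 1 = 1
~((a ∧ ((b ∨ b) ∨ a)) → ~(a ↔ (b → a))) = ~1 = 0
This gives 0 ≠ 1.

No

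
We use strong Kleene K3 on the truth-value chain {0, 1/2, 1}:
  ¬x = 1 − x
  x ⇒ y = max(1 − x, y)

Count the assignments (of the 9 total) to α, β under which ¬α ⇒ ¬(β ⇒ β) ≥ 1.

3

α = 0, β = 0 ↦ 0  <
α = 0, β = 1/2 ↦ 1/2  <
α = 0, β = 1 ↦ 0  <
α = 1/2, β = 0 ↦ 1/2  <
α = 1/2, β = 1/2 ↦ 1/2  <
α = 1/2, β = 1 ↦ 1/2  <
α = 1, β = 0 ↦ 1  ≥
α = 1, β = 1/2 ↦ 1  ≥
α = 1, β = 1 ↦ 1  ≥
So 3 of the 9 assignments meet the threshold.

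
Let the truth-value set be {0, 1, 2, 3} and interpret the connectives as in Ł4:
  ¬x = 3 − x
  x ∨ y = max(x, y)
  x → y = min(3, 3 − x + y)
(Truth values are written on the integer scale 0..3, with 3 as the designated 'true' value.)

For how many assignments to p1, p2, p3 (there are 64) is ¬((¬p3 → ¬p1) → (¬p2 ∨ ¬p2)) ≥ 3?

10

value 3: 10 assignments (counts)
value 2: 13 assignments
value 1: 15 assignments
value 0: 26 assignments
So 10 of the 64 assignments meet the threshold.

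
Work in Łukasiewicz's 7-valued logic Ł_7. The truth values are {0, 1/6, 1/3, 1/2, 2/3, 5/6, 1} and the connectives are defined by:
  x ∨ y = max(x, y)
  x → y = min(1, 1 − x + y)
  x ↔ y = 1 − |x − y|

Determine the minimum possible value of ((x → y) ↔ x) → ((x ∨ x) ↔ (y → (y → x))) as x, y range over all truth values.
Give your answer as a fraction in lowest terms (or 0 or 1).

1/2

Take x = 1/2, y = 0:
x → y = 1/2 → 0 = 1/2
(x → y) ↔ x = 1/2 ↔ 1/2 = 1
x ∨ x = 1/2 ∨ 1/2 = 1/2
y → x = 0 → 1/2 = 1
y → (y → x) = 0 → 1 = 1
(x ∨ x) ↔ (y → (y → x)) = 1/2 ↔ 1 = 1/2
((x → y) ↔ x) → ((x ∨ x) ↔ (y → (y → x))) = 1 → 1/2 = 1/2
No assignment yields a value below 1/2, so this is the minimum.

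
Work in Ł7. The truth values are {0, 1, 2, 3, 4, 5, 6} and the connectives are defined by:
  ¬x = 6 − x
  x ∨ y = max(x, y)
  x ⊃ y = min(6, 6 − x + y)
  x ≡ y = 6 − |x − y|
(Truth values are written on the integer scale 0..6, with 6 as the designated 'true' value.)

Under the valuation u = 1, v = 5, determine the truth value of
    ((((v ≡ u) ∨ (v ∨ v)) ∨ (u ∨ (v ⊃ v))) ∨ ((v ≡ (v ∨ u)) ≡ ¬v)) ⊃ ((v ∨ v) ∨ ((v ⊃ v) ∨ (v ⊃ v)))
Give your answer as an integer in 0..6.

6

v ≡ u = 5 ≡ 1 = 2
v ∨ v = 5 ∨ 5 = 5
(v ≡ u) ∨ (v ∨ v) = 2 ∨ 5 = 5
v ⊃ v = 5 ⊃ 5 = 6
u ∨ (v ⊃ v) = 1 ∨ 6 = 6
((v ≡ u) ∨ (v ∨ v)) ∨ (u ∨ (v ⊃ v)) = 5 ∨ 6 = 6
v ∨ u = 5 ∨ 1 = 5
v ≡ (v ∨ u) = 5 ≡ 5 = 6
¬v = ¬5 = 1
(v ≡ (v ∨ u)) ≡ ¬v = 6 ≡ 1 = 1
(((v ≡ u) ∨ (v ∨ v)) ∨ (u ∨ (v ⊃ v))) ∨ ((v ≡ (v ∨ u)) ≡ ¬v) = 6 ∨ 1 = 6
v ∨ v = 5 ∨ 5 = 5
v ⊃ v = 5 ⊃ 5 = 6
v ⊃ v = 5 ⊃ 5 = 6
(v ⊃ v) ∨ (v ⊃ v) = 6 ∨ 6 = 6
(v ∨ v) ∨ ((v ⊃ v) ∨ (v ⊃ v)) = 5 ∨ 6 = 6
((((v ≡ u) ∨ (v ∨ v)) ∨ (u ∨ (v ⊃ v))) ∨ ((v ≡ (v ∨ u)) ≡ ¬v)) ⊃ ((v ∨ v) ∨ ((v ⊃ v) ∨ (v ⊃ v))) = 6 ⊃ 6 = 6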